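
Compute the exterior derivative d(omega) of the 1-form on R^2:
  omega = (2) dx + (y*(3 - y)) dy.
d(omega) = 0

For a 1-form omega = sum_i f_i dx_i, the exterior derivative is
  d(omega) = sum_{i < j} (∂f_j/∂x_i - ∂f_i/∂x_j) dx_i ∧ dx_j.

Assembling: d(omega) = 0.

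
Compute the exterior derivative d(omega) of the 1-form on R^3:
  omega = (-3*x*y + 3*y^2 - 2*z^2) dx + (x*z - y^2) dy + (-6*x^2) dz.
d(omega) = (3*x - 6*y + z) dx ∧ dy + (-12*x + 4*z) dx ∧ dz + (-x) dy ∧ dz

For a 1-form omega = sum_i f_i dx_i, the exterior derivative is
  d(omega) = sum_{i < j} (∂f_j/∂x_i - ∂f_i/∂x_j) dx_i ∧ dx_j.
  coefficient of dx ∧ dy: ∂f_2/∂x - ∂f_1/∂y = ∂(x*z - y^2)/∂x - ∂(-3*x*y + 3*y^2 - 2*z^2)/∂y = 3*x - 6*y + z
  coefficient of dx ∧ dz: ∂f_3/∂x - ∂f_1/∂z = ∂(-6*x^2)/∂x - ∂(-3*x*y + 3*y^2 - 2*z^2)/∂z = -12*x + 4*z
  coefficient of dy ∧ dz: ∂f_3/∂y - ∂f_2/∂z = ∂(-6*x^2)/∂y - ∂(x*z - y^2)/∂z = -x
Assembling: d(omega) = (3*x - 6*y + z) dx ∧ dy + (-12*x + 4*z) dx ∧ dz + (-x) dy ∧ dz.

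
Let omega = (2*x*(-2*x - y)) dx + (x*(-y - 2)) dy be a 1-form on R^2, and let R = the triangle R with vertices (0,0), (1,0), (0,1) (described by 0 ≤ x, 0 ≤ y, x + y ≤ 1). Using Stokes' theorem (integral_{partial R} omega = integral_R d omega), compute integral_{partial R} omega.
integral_(partial R) omega = -5/6

Stokes: integral_partial_R omega = integral_R d omega with d omega = (∂Q/∂x - ∂P/∂y) dx ∧ dy.
  ∂Q/∂x = -y - 2
  ∂P/∂y = -2*x
  integrand = ∂Q/∂x - ∂P/∂y = 2*x - y - 2.
Integrating over R: integral_0^1 integral_0^{1-x} (2*x - y - 2) dy dx = -5/6.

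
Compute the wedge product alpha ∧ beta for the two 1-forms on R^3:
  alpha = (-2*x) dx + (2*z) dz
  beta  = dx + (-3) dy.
alpha ∧ beta = (6*x) dx ∧ dy + (-2*z) dx ∧ dz + (6*z) dy ∧ dz

Distribute the wedge, using dx_i ∧ dx_j = -dx_j ∧ dx_i and dx_i ∧ dx_i = 0. For each pair (i, j) with i < j, the coefficient of dx_i ∧ dx_j in alpha ∧ beta is (alpha_i * beta_j - alpha_j * beta_i). Collecting: alpha ∧ beta = (6*x) dx ∧ dy + (-2*z) dx ∧ dz + (6*z) dy ∧ dz.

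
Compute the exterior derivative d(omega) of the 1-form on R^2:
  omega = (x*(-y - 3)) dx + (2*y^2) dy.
d(omega) = (x) dx ∧ dy

For a 1-form omega = sum_i f_i dx_i, the exterior derivative is
  d(omega) = sum_{i < j} (∂f_j/∂x_i - ∂f_i/∂x_j) dx_i ∧ dx_j.
  coefficient of dx ∧ dy: ∂f_2/∂x - ∂f_1/∂y = ∂(2*y^2)/∂x - ∂(x*(-y - 3))/∂y = x
Assembling: d(omega) = (x) dx ∧ dy.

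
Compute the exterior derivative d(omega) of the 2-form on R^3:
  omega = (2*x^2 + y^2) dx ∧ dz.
d(omega) = (-2*y) dx ∧ dy ∧ dz

For a 2-form omega = sum_{i<j} g_{ij} dx_i ∧ dx_j, the exterior derivative is
  d(omega) = sum_{i<j} d(g_{ij}) ∧ dx_i ∧ dx_j = sum_{i<j, k} (∂g_{ij}/∂x_k) dx_k ∧ dx_i ∧ dx_j.
Expand each term, using dx_k ∧ dx_i ∧ dx_j = sgn(permutation) dx_{(a)} ∧ dx_{(b)} ∧ dx_{(c)} with (a < b < c) sorted:
  d(2*x^2 + y^2) includes (∂/∂y)(2*x^2 + y^2) dy = (2*y) dy, which multiplied by dx ∧ dz gives (-2*y) dx ∧ dy ∧ dz
Collecting like 3-forms: d(omega) = (-2*y) dx ∧ dy ∧ dz.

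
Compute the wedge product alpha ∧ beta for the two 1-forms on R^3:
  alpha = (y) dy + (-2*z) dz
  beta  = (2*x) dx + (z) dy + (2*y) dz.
alpha ∧ beta = (-2*x*y) dx ∧ dy + (2*y^2 + 2*z^2) dy ∧ dz + (4*x*z) dx ∧ dz

Distribute the wedge, using dx_i ∧ dx_j = -dx_j ∧ dx_i and dx_i ∧ dx_i = 0. For each pair (i, j) with i < j, the coefficient of dx_i ∧ dx_j in alpha ∧ beta is (alpha_i * beta_j - alpha_j * beta_i). Collecting: alpha ∧ beta = (-2*x*y) dx ∧ dy + (2*y^2 + 2*z^2) dy ∧ dz + (4*x*z) dx ∧ dz.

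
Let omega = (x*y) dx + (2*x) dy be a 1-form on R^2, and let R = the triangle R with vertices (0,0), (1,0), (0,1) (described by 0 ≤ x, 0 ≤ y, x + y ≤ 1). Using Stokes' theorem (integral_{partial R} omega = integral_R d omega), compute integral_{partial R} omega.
integral_(partial R) omega = 5/6

Stokes: integral_partial_R omega = integral_R d omega with d omega = (∂Q/∂x - ∂P/∂y) dx ∧ dy.
  ∂Q/∂x = 2
  ∂P/∂y = x
  integrand = ∂Q/∂x - ∂P/∂y = 2 - x.
Integrating over R: integral_0^1 integral_0^{1-x} (2 - x) dy dx = 5/6.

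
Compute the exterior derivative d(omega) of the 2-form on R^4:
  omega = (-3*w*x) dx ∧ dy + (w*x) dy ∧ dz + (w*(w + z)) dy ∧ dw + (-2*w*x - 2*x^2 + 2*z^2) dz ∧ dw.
d(omega) = (-3*x) dx ∧ dy ∧ dw + (w) dx ∧ dy ∧ dz + (-w + x) dy ∧ dz ∧ dw + (-2*w - 4*x) dx ∧ dz ∧ dw

For a 2-form omega = sum_{i<j} g_{ij} dx_i ∧ dx_j, the exterior derivative is
  d(omega) = sum_{i<j} d(g_{ij}) ∧ dx_i ∧ dx_j = sum_{i<j, k} (∂g_{ij}/∂x_k) dx_k ∧ dx_i ∧ dx_j.
Expand each term, using dx_k ∧ dx_i ∧ dx_j = sgn(permutation) dx_{(a)} ∧ dx_{(b)} ∧ dx_{(c)} with (a < b < c) sorted:
  d(-3*w*x) includes (∂/∂w)(-3*w*x) dw = (-3*x) dw, which multiplied by dx ∧ dy gives (-3*x) dx ∧ dy ∧ dw
  d(w*x) includes (∂/∂x)(w*x) dx = (w) dx, which multiplied by dy ∧ dz gives (w) dx ∧ dy ∧ dz
  d(w*x) includes (∂/∂w)(w*x) dw = (x) dw, which multiplied by dy ∧ dz gives (x) dy ∧ dz ∧ dw
  d(w*(w + z)) includes (∂/∂z)(w*(w + z)) dz = (w) dz, which multiplied by dy ∧ dw gives (-w) dy ∧ dz ∧ dw
  d(-2*w*x - 2*x^2 + 2*z^2) includes (∂/∂x)(-2*w*x - 2*x^2 + 2*z^2) dx = (-2*w - 4*x) dx, which multiplied by dz ∧ dw gives (-2*w - 4*x) dx ∧ dz ∧ dw
Collecting like 3-forms: d(omega) = (-3*x) dx ∧ dy ∧ dw + (w) dx ∧ dy ∧ dz + (-w + x) dy ∧ dz ∧ dw + (-2*w - 4*x) dx ∧ dz ∧ dw.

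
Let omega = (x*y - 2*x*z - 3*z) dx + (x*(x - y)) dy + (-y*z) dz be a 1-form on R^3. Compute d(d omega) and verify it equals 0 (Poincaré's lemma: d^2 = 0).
d(d omega) = 0

Step 1: d omega = sum_{i<j} (∂f_j/∂x_i - ∂f_i/∂x_j) dx_i ∧ dx_j:
  coeff of dx ∧ dy: x - y
  coeff of dx ∧ dz: 2*x + 3
  coeff of dy ∧ dz: -z
Step 2: Apply d again to each 2-form coefficient. The only possible 3-form in R^3 is dx ∧ dy ∧ dz, with coefficient
  ∂(coeff of dy∧dz)/∂x - ∂(coeff of dx∧dz)/∂y + ∂(coeff of dx∧dy)/∂z
  = ∂/∂x (-z) - ∂/∂y (2*x + 3) + ∂/∂z (x - y).
Each of these terms simplifies to sums of mixed partials that cancel in pairs. The result is 0 (by equality of mixed partials for smooth functions — Schwarz / Clairaut).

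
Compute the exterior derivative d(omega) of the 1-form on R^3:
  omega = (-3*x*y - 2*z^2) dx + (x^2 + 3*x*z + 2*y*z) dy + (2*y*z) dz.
d(omega) = (5*x + 3*z) dx ∧ dy + (4*z) dx ∧ dz + (-3*x - 2*y + 2*z) dy ∧ dz

For a 1-form omega = sum_i f_i dx_i, the exterior derivative is
  d(omega) = sum_{i < j} (∂f_j/∂x_i - ∂f_i/∂x_j) dx_i ∧ dx_j.
  coefficient of dx ∧ dy: ∂f_2/∂x - ∂f_1/∂y = ∂(x^2 + 3*x*z + 2*y*z)/∂x - ∂(-3*x*y - 2*z^2)/∂y = 5*x + 3*z
  coefficient of dx ∧ dz: ∂f_3/∂x - ∂f_1/∂z = ∂(2*y*z)/∂x - ∂(-3*x*y - 2*z^2)/∂z = 4*z
  coefficient of dy ∧ dz: ∂f_3/∂y - ∂f_2/∂z = ∂(2*y*z)/∂y - ∂(x^2 + 3*x*z + 2*y*z)/∂z = -3*x - 2*y + 2*z
Assembling: d(omega) = (5*x + 3*z) dx ∧ dy + (4*z) dx ∧ dz + (-3*x - 2*y + 2*z) dy ∧ dz.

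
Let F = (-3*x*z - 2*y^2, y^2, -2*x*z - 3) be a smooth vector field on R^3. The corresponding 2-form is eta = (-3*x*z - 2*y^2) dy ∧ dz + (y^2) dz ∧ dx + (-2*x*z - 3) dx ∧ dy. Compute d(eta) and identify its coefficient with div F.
d(eta) = (-2*x + 2*y - 3*z) dx ∧ dy ∧ dz; div F = -2*x + 2*y - 3*z

For a 2-form in R^3 of the form above, applying d gives a 3-form with coefficient ∂P/∂x + ∂Q/∂y + ∂R/∂z:
  ∂P/∂x = -3*z
  ∂Q/∂y = 2*y
  ∂R/∂z = -2*x
Sum = -2*x + 2*y - 3*z, which is exactly div F.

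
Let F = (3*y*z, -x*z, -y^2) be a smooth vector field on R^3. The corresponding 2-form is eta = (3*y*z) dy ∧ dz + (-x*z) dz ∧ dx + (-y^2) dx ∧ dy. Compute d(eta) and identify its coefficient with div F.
d(eta) = (0) dx ∧ dy ∧ dz; div F = 0

For a 2-form in R^3 of the form above, applying d gives a 3-form with coefficient ∂P/∂x + ∂Q/∂y + ∂R/∂z:
  ∂P/∂x = 0
  ∂Q/∂y = 0
  ∂R/∂z = 0
Sum = 0, which is exactly div F.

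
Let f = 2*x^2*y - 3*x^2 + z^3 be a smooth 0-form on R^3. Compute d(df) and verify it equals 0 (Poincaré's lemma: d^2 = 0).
d(df) = 0

Step 1: df = sum_i (∂f/∂x_i) dx_i = (2*x*(2*y - 3)) dx + (2*x^2) dy + (3*z^2) dz.
Step 2: Apply d again. Using the 1-form formula, the coefficient of dx ∧ dy in d(df) is ∂^2 f/∂x ∂y - ∂^2 f/∂y ∂x = (4*x) - (4*x) = 0 (equality of mixed partials for smooth f).
Similarly for dx ∧ dz and dy ∧ dz — all coefficients vanish. So d(df) = 0.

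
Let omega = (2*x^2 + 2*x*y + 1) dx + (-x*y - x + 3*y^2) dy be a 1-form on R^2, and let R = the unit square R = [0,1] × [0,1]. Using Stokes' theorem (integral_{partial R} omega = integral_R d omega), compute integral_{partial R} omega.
integral_(partial R) omega = -5/2

Stokes: integral_partial_R omega = integral_R d omega with d omega = (∂Q/∂x - ∂P/∂y) dx ∧ dy.
  ∂Q/∂x = -y - 1
  ∂P/∂y = 2*x
  integrand = ∂Q/∂x - ∂P/∂y = -2*x - y - 1.
Integrating over R: integral_0^1 integral_0^1 (-2*x - y - 1) dx dy = -5/2.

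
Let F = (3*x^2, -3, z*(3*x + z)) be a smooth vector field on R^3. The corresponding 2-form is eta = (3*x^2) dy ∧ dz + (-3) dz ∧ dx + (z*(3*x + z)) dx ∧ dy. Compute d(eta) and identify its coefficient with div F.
d(eta) = (9*x + 2*z) dx ∧ dy ∧ dz; div F = 9*x + 2*z

For a 2-form in R^3 of the form above, applying d gives a 3-form with coefficient ∂P/∂x + ∂Q/∂y + ∂R/∂z:
  ∂P/∂x = 6*x
  ∂Q/∂y = 0
  ∂R/∂z = 3*x + 2*z
Sum = 9*x + 2*z, which is exactly div F.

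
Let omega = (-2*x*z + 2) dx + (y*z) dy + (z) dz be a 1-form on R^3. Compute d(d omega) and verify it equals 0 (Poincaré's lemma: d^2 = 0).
d(d omega) = 0

Step 1: d omega = sum_{i<j} (∂f_j/∂x_i - ∂f_i/∂x_j) dx_i ∧ dx_j:
  coeff of dx ∧ dy: 0
  coeff of dx ∧ dz: 2*x
  coeff of dy ∧ dz: -y
Step 2: Apply d again to each 2-form coefficient. The only possible 3-form in R^3 is dx ∧ dy ∧ dz, with coefficient
  ∂(coeff of dy∧dz)/∂x - ∂(coeff of dx∧dz)/∂y + ∂(coeff of dx∧dy)/∂z
  = ∂/∂x (-y) - ∂/∂y (2*x) + ∂/∂z (0).
Each of these terms simplifies to sums of mixed partials that cancel in pairs. The result is 0 (by equality of mixed partials for smooth functions — Schwarz / Clairaut).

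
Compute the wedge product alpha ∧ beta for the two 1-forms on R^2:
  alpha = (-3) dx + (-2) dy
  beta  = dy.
alpha ∧ beta = (-3) dx ∧ dy

Distribute the wedge, using dx_i ∧ dx_j = -dx_j ∧ dx_i and dx_i ∧ dx_i = 0. For each pair (i, j) with i < j, the coefficient of dx_i ∧ dx_j in alpha ∧ beta is (alpha_i * beta_j - alpha_j * beta_i). Collecting: alpha ∧ beta = (-3) dx ∧ dy.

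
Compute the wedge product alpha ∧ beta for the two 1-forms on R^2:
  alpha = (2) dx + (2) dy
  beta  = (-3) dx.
alpha ∧ beta = (6) dx ∧ dy

Distribute the wedge, using dx_i ∧ dx_j = -dx_j ∧ dx_i and dx_i ∧ dx_i = 0. For each pair (i, j) with i < j, the coefficient of dx_i ∧ dx_j in alpha ∧ beta is (alpha_i * beta_j - alpha_j * beta_i). Collecting: alpha ∧ beta = (6) dx ∧ dy.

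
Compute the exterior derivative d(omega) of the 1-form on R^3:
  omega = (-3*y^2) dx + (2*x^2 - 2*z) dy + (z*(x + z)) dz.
d(omega) = (4*x + 6*y) dx ∧ dy + (z) dx ∧ dz + (2) dy ∧ dz

For a 1-form omega = sum_i f_i dx_i, the exterior derivative is
  d(omega) = sum_{i < j} (∂f_j/∂x_i - ∂f_i/∂x_j) dx_i ∧ dx_j.
  coefficient of dx ∧ dy: ∂f_2/∂x - ∂f_1/∂y = ∂(2*x^2 - 2*z)/∂x - ∂(-3*y^2)/∂y = 4*x + 6*y
  coefficient of dx ∧ dz: ∂f_3/∂x - ∂f_1/∂z = ∂(z*(x + z))/∂x - ∂(-3*y^2)/∂z = z
  coefficient of dy ∧ dz: ∂f_3/∂y - ∂f_2/∂z = ∂(z*(x + z))/∂y - ∂(2*x^2 - 2*z)/∂z = 2
Assembling: d(omega) = (4*x + 6*y) dx ∧ dy + (z) dx ∧ dz + (2) dy ∧ dz.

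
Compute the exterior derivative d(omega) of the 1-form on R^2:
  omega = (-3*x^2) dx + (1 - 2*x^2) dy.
d(omega) = (-4*x) dx ∧ dy

For a 1-form omega = sum_i f_i dx_i, the exterior derivative is
  d(omega) = sum_{i < j} (∂f_j/∂x_i - ∂f_i/∂x_j) dx_i ∧ dx_j.
  coefficient of dx ∧ dy: ∂f_2/∂x - ∂f_1/∂y = ∂(1 - 2*x^2)/∂x - ∂(-3*x^2)/∂y = -4*x
Assembling: d(omega) = (-4*x) dx ∧ dy.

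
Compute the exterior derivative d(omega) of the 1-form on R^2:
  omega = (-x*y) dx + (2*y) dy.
d(omega) = (x) dx ∧ dy

For a 1-form omega = sum_i f_i dx_i, the exterior derivative is
  d(omega) = sum_{i < j} (∂f_j/∂x_i - ∂f_i/∂x_j) dx_i ∧ dx_j.
  coefficient of dx ∧ dy: ∂f_2/∂x - ∂f_1/∂y = ∂(2*y)/∂x - ∂(-x*y)/∂y = x
Assembling: d(omega) = (x) dx ∧ dy.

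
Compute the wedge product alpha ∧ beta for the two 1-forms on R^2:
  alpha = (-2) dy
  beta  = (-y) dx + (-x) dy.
alpha ∧ beta = (-2*y) dx ∧ dy

Distribute the wedge, using dx_i ∧ dx_j = -dx_j ∧ dx_i and dx_i ∧ dx_i = 0. For each pair (i, j) with i < j, the coefficient of dx_i ∧ dx_j in alpha ∧ beta is (alpha_i * beta_j - alpha_j * beta_i). Collecting: alpha ∧ beta = (-2*y) dx ∧ dy.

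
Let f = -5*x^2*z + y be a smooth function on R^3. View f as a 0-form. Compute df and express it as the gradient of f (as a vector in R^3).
df = (-10*x*z) dx + (1) dy + (-5*x^2) dz; grad f = (-10*x*z, 1, -5*x^2)

For a 0-form f, d f = (∂f/∂x) dx + (∂f/∂y) dy + (∂f/∂z) dz. The components of the vector representation are exactly the entries of grad f in Cartesian coordinates:
  ∂f/∂x = -10*x*z
  ∂f/∂y = 1
  ∂f/∂z = -5*x^2.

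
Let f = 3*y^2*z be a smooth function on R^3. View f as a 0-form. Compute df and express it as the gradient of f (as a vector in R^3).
df = (0) dx + (6*y*z) dy + (3*y^2) dz; grad f = (0, 6*y*z, 3*y^2)

For a 0-form f, d f = (∂f/∂x) dx + (∂f/∂y) dy + (∂f/∂z) dz. The components of the vector representation are exactly the entries of grad f in Cartesian coordinates:
  ∂f/∂x = 0
  ∂f/∂y = 6*y*z
  ∂f/∂z = 3*y^2.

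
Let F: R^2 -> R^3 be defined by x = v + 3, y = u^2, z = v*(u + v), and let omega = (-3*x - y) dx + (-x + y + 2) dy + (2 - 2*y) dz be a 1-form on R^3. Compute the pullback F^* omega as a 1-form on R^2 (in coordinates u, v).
F^* omega = (2*u^3 - 2*u^2*v - 2*u*v - 2*u + 2*v) du + (-2*u^3 - 4*u^2*v - u^2 + 2*u + v - 9) dv

Using F^*(f dg) = (f ∘ F) d(g ∘ F), substitute each coordinate x_i by F_i(u, v) in f_i, and replace dx_i by d F_i = (∂F_i/∂u) du + (∂F_i/∂v) dv.
  For the x component: f_1(F) = -u^2 - 3*v - 9; d F_1 = (0) du + (1) dv
  For the y component: f_2(F) = u^2 - v - 1; d F_2 = (2*u) du + (0) dv
  For the z component: f_3(F) = 2 - 2*u^2; d F_3 = (v) du + (u + 2*v) dv
Combining and collecting du, dv coefficients:
  coeff of du: 2*u^3 - 2*u^2*v - 2*u*v - 2*u + 2*v
  coeff of dv: -2*u^3 - 4*u^2*v - u^2 + 2*u + v - 9
F^* omega = (2*u^3 - 2*u^2*v - 2*u*v - 2*u + 2*v) du + (-2*u^3 - 4*u^2*v - u^2 + 2*u + v - 9) dv.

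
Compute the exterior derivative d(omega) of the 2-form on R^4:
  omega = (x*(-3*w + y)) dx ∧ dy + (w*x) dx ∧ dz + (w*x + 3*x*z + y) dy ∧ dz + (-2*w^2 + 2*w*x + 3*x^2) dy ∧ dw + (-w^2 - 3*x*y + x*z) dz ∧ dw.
d(omega) = (2*w + 3*x) dx ∧ dy ∧ dw + (x - 3*y + z) dx ∧ dz ∧ dw + (w + 3*z) dx ∧ dy ∧ dz + (-2*x) dy ∧ dz ∧ dw

For a 2-form omega = sum_{i<j} g_{ij} dx_i ∧ dx_j, the exterior derivative is
  d(omega) = sum_{i<j} d(g_{ij}) ∧ dx_i ∧ dx_j = sum_{i<j, k} (∂g_{ij}/∂x_k) dx_k ∧ dx_i ∧ dx_j.
Expand each term, using dx_k ∧ dx_i ∧ dx_j = sgn(permutation) dx_{(a)} ∧ dx_{(b)} ∧ dx_{(c)} with (a < b < c) sorted:
  d(x*(-3*w + y)) includes (∂/∂w)(x*(-3*w + y)) dw = (-3*x) dw, which multiplied by dx ∧ dy gives (-3*x) dx ∧ dy ∧ dw
  d(w*x) includes (∂/∂w)(w*x) dw = (x) dw, which multiplied by dx ∧ dz gives (x) dx ∧ dz ∧ dw
  d(w*x + 3*x*z + y) includes (∂/∂x)(w*x + 3*x*z + y) dx = (w + 3*z) dx, which multiplied by dy ∧ dz gives (w + 3*z) dx ∧ dy ∧ dz
  d(w*x + 3*x*z + y) includes (∂/∂w)(w*x + 3*x*z + y) dw = (x) dw, which multiplied by dy ∧ dz gives (x) dy ∧ dz ∧ dw
  d(-2*w^2 + 2*w*x + 3*x^2) includes (∂/∂x)(-2*w^2 + 2*w*x + 3*x^2) dx = (2*w + 6*x) dx, which multiplied by dy ∧ dw gives (2*w + 6*x) dx ∧ dy ∧ dw
  d(-w^2 - 3*x*y + x*z) includes (∂/∂x)(-w^2 - 3*x*y + x*z) dx = (-3*y + z) dx, which multiplied by dz ∧ dw gives (-3*y + z) dx ∧ dz ∧ dw
  d(-w^2 - 3*x*y + x*z) includes (∂/∂y)(-w^2 - 3*x*y + x*z) dy = (-3*x) dy, which multiplied by dz ∧ dw gives (-3*x) dy ∧ dz ∧ dw
Collecting like 3-forms: d(omega) = (2*w + 3*x) dx ∧ dy ∧ dw + (x - 3*y + z) dx ∧ dz ∧ dw + (w + 3*z) dx ∧ dy ∧ dz + (-2*x) dy ∧ dz ∧ dw.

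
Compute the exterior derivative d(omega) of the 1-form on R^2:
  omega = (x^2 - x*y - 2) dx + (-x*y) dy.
d(omega) = (x - y) dx ∧ dy

For a 1-form omega = sum_i f_i dx_i, the exterior derivative is
  d(omega) = sum_{i < j} (∂f_j/∂x_i - ∂f_i/∂x_j) dx_i ∧ dx_j.
  coefficient of dx ∧ dy: ∂f_2/∂x - ∂f_1/∂y = ∂(-x*y)/∂x - ∂(x^2 - x*y - 2)/∂y = x - y
Assembling: d(omega) = (x - y) dx ∧ dy.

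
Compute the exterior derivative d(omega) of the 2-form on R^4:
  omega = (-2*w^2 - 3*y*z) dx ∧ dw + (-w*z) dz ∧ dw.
d(omega) = (3*z) dx ∧ dy ∧ dw + (3*y) dx ∧ dz ∧ dw

For a 2-form omega = sum_{i<j} g_{ij} dx_i ∧ dx_j, the exterior derivative is
  d(omega) = sum_{i<j} d(g_{ij}) ∧ dx_i ∧ dx_j = sum_{i<j, k} (∂g_{ij}/∂x_k) dx_k ∧ dx_i ∧ dx_j.
Expand each term, using dx_k ∧ dx_i ∧ dx_j = sgn(permutation) dx_{(a)} ∧ dx_{(b)} ∧ dx_{(c)} with (a < b < c) sorted:
  d(-2*w^2 - 3*y*z) includes (∂/∂y)(-2*w^2 - 3*y*z) dy = (-3*z) dy, which multiplied by dx ∧ dw gives (3*z) dx ∧ dy ∧ dw
  d(-2*w^2 - 3*y*z) includes (∂/∂z)(-2*w^2 - 3*y*z) dz = (-3*y) dz, which multiplied by dx ∧ dw gives (3*y) dx ∧ dz ∧ dw
Collecting like 3-forms: d(omega) = (3*z) dx ∧ dy ∧ dw + (3*y) dx ∧ dz ∧ dw.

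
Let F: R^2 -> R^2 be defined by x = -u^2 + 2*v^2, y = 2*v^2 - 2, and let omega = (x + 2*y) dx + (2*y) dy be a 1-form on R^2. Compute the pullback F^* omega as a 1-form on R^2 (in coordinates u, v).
F^* omega = (2*u*(u^2 - 6*v^2 + 4)) du + (4*v*(-u^2 + 10*v^2 - 8)) dv

Using F^*(f dg) = (f ∘ F) d(g ∘ F), substitute each coordinate x_i by F_i(u, v) in f_i, and replace dx_i by d F_i = (∂F_i/∂u) du + (∂F_i/∂v) dv.
  For the x component: f_1(F) = -u^2 + 6*v^2 - 4; d F_1 = (-2*u) du + (4*v) dv
  For the y component: f_2(F) = 4*v^2 - 4; d F_2 = (0) du + (4*v) dv
Combining and collecting du, dv coefficients:
  coeff of du: 2*u*(u^2 - 6*v^2 + 4)
  coeff of dv: 4*v*(-u^2 + 10*v^2 - 8)
F^* omega = (2*u*(u^2 - 6*v^2 + 4)) du + (4*v*(-u^2 + 10*v^2 - 8)) dv.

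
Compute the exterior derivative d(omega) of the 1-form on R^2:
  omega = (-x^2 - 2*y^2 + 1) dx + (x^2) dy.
d(omega) = (2*x + 4*y) dx ∧ dy

For a 1-form omega = sum_i f_i dx_i, the exterior derivative is
  d(omega) = sum_{i < j} (∂f_j/∂x_i - ∂f_i/∂x_j) dx_i ∧ dx_j.
  coefficient of dx ∧ dy: ∂f_2/∂x - ∂f_1/∂y = ∂(x^2)/∂x - ∂(-x^2 - 2*y^2 + 1)/∂y = 2*x + 4*y
Assembling: d(omega) = (2*x + 4*y) dx ∧ dy.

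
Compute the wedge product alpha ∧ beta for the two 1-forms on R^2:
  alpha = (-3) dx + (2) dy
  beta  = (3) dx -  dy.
alpha ∧ beta = (-3) dx ∧ dy

Distribute the wedge, using dx_i ∧ dx_j = -dx_j ∧ dx_i and dx_i ∧ dx_i = 0. For each pair (i, j) with i < j, the coefficient of dx_i ∧ dx_j in alpha ∧ beta is (alpha_i * beta_j - alpha_j * beta_i). Collecting: alpha ∧ beta = (-3) dx ∧ dy.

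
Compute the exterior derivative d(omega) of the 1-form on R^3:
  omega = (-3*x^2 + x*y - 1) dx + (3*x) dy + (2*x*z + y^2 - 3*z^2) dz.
d(omega) = (3 - x) dx ∧ dy + (2*z) dx ∧ dz + (2*y) dy ∧ dz

For a 1-form omega = sum_i f_i dx_i, the exterior derivative is
  d(omega) = sum_{i < j} (∂f_j/∂x_i - ∂f_i/∂x_j) dx_i ∧ dx_j.
  coefficient of dx ∧ dy: ∂f_2/∂x - ∂f_1/∂y = ∂(3*x)/∂x - ∂(-3*x^2 + x*y - 1)/∂y = 3 - x
  coefficient of dx ∧ dz: ∂f_3/∂x - ∂f_1/∂z = ∂(2*x*z + y^2 - 3*z^2)/∂x - ∂(-3*x^2 + x*y - 1)/∂z = 2*z
  coefficient of dy ∧ dz: ∂f_3/∂y - ∂f_2/∂z = ∂(2*x*z + y^2 - 3*z^2)/∂y - ∂(3*x)/∂z = 2*y
Assembling: d(omega) = (3 - x) dx ∧ dy + (2*z) dx ∧ dz + (2*y) dy ∧ dz.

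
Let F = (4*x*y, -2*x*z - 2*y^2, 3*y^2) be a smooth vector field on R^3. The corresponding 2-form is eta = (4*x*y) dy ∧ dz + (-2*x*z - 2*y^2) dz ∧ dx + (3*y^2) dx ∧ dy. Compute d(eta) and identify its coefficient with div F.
d(eta) = (0) dx ∧ dy ∧ dz; div F = 0

For a 2-form in R^3 of the form above, applying d gives a 3-form with coefficient ∂P/∂x + ∂Q/∂y + ∂R/∂z:
  ∂P/∂x = 4*y
  ∂Q/∂y = -4*y
  ∂R/∂z = 0
Sum = 0, which is exactly div F.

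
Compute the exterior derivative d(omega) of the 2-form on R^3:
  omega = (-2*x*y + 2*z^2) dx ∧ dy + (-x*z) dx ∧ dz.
d(omega) = (4*z) dx ∧ dy ∧ dz

For a 2-form omega = sum_{i<j} g_{ij} dx_i ∧ dx_j, the exterior derivative is
  d(omega) = sum_{i<j} d(g_{ij}) ∧ dx_i ∧ dx_j = sum_{i<j, k} (∂g_{ij}/∂x_k) dx_k ∧ dx_i ∧ dx_j.
Expand each term, using dx_k ∧ dx_i ∧ dx_j = sgn(permutation) dx_{(a)} ∧ dx_{(b)} ∧ dx_{(c)} with (a < b < c) sorted:
  d(-2*x*y + 2*z^2) includes (∂/∂z)(-2*x*y + 2*z^2) dz = (4*z) dz, which multiplied by dx ∧ dy gives (4*z) dx ∧ dy ∧ dz
Collecting like 3-forms: d(omega) = (4*z) dx ∧ dy ∧ dz.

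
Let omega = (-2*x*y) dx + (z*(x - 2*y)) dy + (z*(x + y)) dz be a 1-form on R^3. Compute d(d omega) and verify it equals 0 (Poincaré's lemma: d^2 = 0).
d(d omega) = 0

Step 1: d omega = sum_{i<j} (∂f_j/∂x_i - ∂f_i/∂x_j) dx_i ∧ dx_j:
  coeff of dx ∧ dy: 2*x + z
  coeff of dx ∧ dz: z
  coeff of dy ∧ dz: -x + 2*y + z
Step 2: Apply d again to each 2-form coefficient. The only possible 3-form in R^3 is dx ∧ dy ∧ dz, with coefficient
  ∂(coeff of dy∧dz)/∂x - ∂(coeff of dx∧dz)/∂y + ∂(coeff of dx∧dy)/∂z
  = ∂/∂x (-x + 2*y + z) - ∂/∂y (z) + ∂/∂z (2*x + z).
Each of these terms simplifies to sums of mixed partials that cancel in pairs. The result is 0 (by equality of mixed partials for smooth functions — Schwarz / Clairaut).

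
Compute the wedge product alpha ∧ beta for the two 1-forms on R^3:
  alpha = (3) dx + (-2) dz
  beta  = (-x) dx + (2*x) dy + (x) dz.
alpha ∧ beta = (6*x) dx ∧ dy + (x) dx ∧ dz + (4*x) dy ∧ dz

Distribute the wedge, using dx_i ∧ dx_j = -dx_j ∧ dx_i and dx_i ∧ dx_i = 0. For each pair (i, j) with i < j, the coefficient of dx_i ∧ dx_j in alpha ∧ beta is (alpha_i * beta_j - alpha_j * beta_i). Collecting: alpha ∧ beta = (6*x) dx ∧ dy + (x) dx ∧ dz + (4*x) dy ∧ dz.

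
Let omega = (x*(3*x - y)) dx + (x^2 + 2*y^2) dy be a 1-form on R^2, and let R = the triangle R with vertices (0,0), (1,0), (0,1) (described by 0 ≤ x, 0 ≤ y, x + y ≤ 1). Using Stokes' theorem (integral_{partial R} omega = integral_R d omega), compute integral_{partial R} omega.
integral_(partial R) omega = 1/2

Stokes: integral_partial_R omega = integral_R d omega with d omega = (∂Q/∂x - ∂P/∂y) dx ∧ dy.
  ∂Q/∂x = 2*x
  ∂P/∂y = -x
  integrand = ∂Q/∂x - ∂P/∂y = 3*x.
Integrating over R: integral_0^1 integral_0^{1-x} (3*x) dy dx = 1/2.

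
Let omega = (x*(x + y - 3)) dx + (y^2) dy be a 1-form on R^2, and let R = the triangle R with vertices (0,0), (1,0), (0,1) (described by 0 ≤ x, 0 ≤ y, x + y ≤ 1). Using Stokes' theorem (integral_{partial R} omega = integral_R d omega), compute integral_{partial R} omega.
integral_(partial R) omega = -1/6

Stokes: integral_partial_R omega = integral_R d omega with d omega = (∂Q/∂x - ∂P/∂y) dx ∧ dy.
  ∂Q/∂x = 0
  ∂P/∂y = x
  integrand = ∂Q/∂x - ∂P/∂y = -x.
Integrating over R: integral_0^1 integral_0^{1-x} (-x) dy dx = -1/6.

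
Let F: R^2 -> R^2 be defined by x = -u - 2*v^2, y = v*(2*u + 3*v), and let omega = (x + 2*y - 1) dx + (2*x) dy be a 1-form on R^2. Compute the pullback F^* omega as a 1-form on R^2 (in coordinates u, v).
F^* omega = (-8*u*v + u - 8*v^3 - 4*v^2 + 1) du + (-4*u^2 - 24*u*v^2 - 8*u*v - 40*v^3 + 4*v) dv

Using F^*(f dg) = (f ∘ F) d(g ∘ F), substitute each coordinate x_i by F_i(u, v) in f_i, and replace dx_i by d F_i = (∂F_i/∂u) du + (∂F_i/∂v) dv.
  For the x component: f_1(F) = 4*u*v - u + 4*v^2 - 1; d F_1 = (-1) du + (-4*v) dv
  For the y component: f_2(F) = -2*u - 4*v^2; d F_2 = (2*v) du + (2*u + 6*v) dv
Combining and collecting du, dv coefficients:
  coeff of du: -8*u*v + u - 8*v^3 - 4*v^2 + 1
  coeff of dv: -4*u^2 - 24*u*v^2 - 8*u*v - 40*v^3 + 4*v
F^* omega = (-8*u*v + u - 8*v^3 - 4*v^2 + 1) du + (-4*u^2 - 24*u*v^2 - 8*u*v - 40*v^3 + 4*v) dv.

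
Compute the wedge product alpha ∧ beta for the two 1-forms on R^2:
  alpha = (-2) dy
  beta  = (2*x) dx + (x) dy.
alpha ∧ beta = (4*x) dx ∧ dy

Distribute the wedge, using dx_i ∧ dx_j = -dx_j ∧ dx_i and dx_i ∧ dx_i = 0. For each pair (i, j) with i < j, the coefficient of dx_i ∧ dx_j in alpha ∧ beta is (alpha_i * beta_j - alpha_j * beta_i). Collecting: alpha ∧ beta = (4*x) dx ∧ dy.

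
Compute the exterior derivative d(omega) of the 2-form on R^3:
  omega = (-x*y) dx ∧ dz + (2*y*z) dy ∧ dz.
d(omega) = (x) dx ∧ dy ∧ dz

For a 2-form omega = sum_{i<j} g_{ij} dx_i ∧ dx_j, the exterior derivative is
  d(omega) = sum_{i<j} d(g_{ij}) ∧ dx_i ∧ dx_j = sum_{i<j, k} (∂g_{ij}/∂x_k) dx_k ∧ dx_i ∧ dx_j.
Expand each term, using dx_k ∧ dx_i ∧ dx_j = sgn(permutation) dx_{(a)} ∧ dx_{(b)} ∧ dx_{(c)} with (a < b < c) sorted:
  d(-x*y) includes (∂/∂y)(-x*y) dy = (-x) dy, which multiplied by dx ∧ dz gives (x) dx ∧ dy ∧ dz
Collecting like 3-forms: d(omega) = (x) dx ∧ dy ∧ dz.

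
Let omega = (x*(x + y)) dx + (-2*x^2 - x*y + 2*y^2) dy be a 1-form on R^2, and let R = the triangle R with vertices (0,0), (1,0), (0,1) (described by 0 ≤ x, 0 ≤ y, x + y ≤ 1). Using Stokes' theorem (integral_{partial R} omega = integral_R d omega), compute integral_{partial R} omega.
integral_(partial R) omega = -1

Stokes: integral_partial_R omega = integral_R d omega with d omega = (∂Q/∂x - ∂P/∂y) dx ∧ dy.
  ∂Q/∂x = -4*x - y
  ∂P/∂y = x
  integrand = ∂Q/∂x - ∂P/∂y = -5*x - y.
Integrating over R: integral_0^1 integral_0^{1-x} (-5*x - y) dy dx = -1.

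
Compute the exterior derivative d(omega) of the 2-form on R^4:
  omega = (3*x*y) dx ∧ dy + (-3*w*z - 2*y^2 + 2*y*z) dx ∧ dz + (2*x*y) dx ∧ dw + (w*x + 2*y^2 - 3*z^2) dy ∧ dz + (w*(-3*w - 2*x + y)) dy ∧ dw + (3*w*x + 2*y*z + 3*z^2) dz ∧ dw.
d(omega) = (w + 4*y - 2*z) dx ∧ dy ∧ dz + (3*w - 3*z) dx ∧ dz ∧ dw + (-2*w - 2*x) dx ∧ dy ∧ dw + (x + 2*z) dy ∧ dz ∧ dw

For a 2-form omega = sum_{i<j} g_{ij} dx_i ∧ dx_j, the exterior derivative is
  d(omega) = sum_{i<j} d(g_{ij}) ∧ dx_i ∧ dx_j = sum_{i<j, k} (∂g_{ij}/∂x_k) dx_k ∧ dx_i ∧ dx_j.
Expand each term, using dx_k ∧ dx_i ∧ dx_j = sgn(permutation) dx_{(a)} ∧ dx_{(b)} ∧ dx_{(c)} with (a < b < c) sorted:
  d(-3*w*z - 2*y^2 + 2*y*z) includes (∂/∂y)(-3*w*z - 2*y^2 + 2*y*z) dy = (-4*y + 2*z) dy, which multiplied by dx ∧ dz gives (4*y - 2*z) dx ∧ dy ∧ dz
  d(-3*w*z - 2*y^2 + 2*y*z) includes (∂/∂w)(-3*w*z - 2*y^2 + 2*y*z) dw = (-3*z) dw, which multiplied by dx ∧ dz gives (-3*z) dx ∧ dz ∧ dw
  d(2*x*y) includes (∂/∂y)(2*x*y) dy = (2*x) dy, which multiplied by dx ∧ dw gives (-2*x) dx ∧ dy ∧ dw
  d(w*x + 2*y^2 - 3*z^2) includes (∂/∂x)(w*x + 2*y^2 - 3*z^2) dx = (w) dx, which multiplied by dy ∧ dz gives (w) dx ∧ dy ∧ dz
  d(w*x + 2*y^2 - 3*z^2) includes (∂/∂w)(w*x + 2*y^2 - 3*z^2) dw = (x) dw, which multiplied by dy ∧ dz gives (x) dy ∧ dz ∧ dw
  d(w*(-3*w - 2*x + y)) includes (∂/∂x)(w*(-3*w - 2*x + y)) dx = (-2*w) dx, which multiplied by dy ∧ dw gives (-2*w) dx ∧ dy ∧ dw
  d(3*w*x + 2*y*z + 3*z^2) includes (∂/∂x)(3*w*x + 2*y*z + 3*z^2) dx = (3*w) dx, which multiplied by dz ∧ dw gives (3*w) dx ∧ dz ∧ dw
  d(3*w*x + 2*y*z + 3*z^2) includes (∂/∂y)(3*w*x + 2*y*z + 3*z^2) dy = (2*z) dy, which multiplied by dz ∧ dw gives (2*z) dy ∧ dz ∧ dw
Collecting like 3-forms: d(omega) = (w + 4*y - 2*z) dx ∧ dy ∧ dz + (3*w - 3*z) dx ∧ dz ∧ dw + (-2*w - 2*x) dx ∧ dy ∧ dw + (x + 2*z) dy ∧ dz ∧ dw.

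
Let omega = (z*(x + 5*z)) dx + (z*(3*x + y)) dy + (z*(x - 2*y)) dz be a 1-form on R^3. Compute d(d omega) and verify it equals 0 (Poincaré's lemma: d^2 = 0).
d(d omega) = 0

Step 1: d omega = sum_{i<j} (∂f_j/∂x_i - ∂f_i/∂x_j) dx_i ∧ dx_j:
  coeff of dx ∧ dy: 3*z
  coeff of dx ∧ dz: -x - 9*z
  coeff of dy ∧ dz: -3*x - y - 2*z
Step 2: Apply d again to each 2-form coefficient. The only possible 3-form in R^3 is dx ∧ dy ∧ dz, with coefficient
  ∂(coeff of dy∧dz)/∂x - ∂(coeff of dx∧dz)/∂y + ∂(coeff of dx∧dy)/∂z
  = ∂/∂x (-3*x - y - 2*z) - ∂/∂y (-x - 9*z) + ∂/∂z (3*z).
Each of these terms simplifies to sums of mixed partials that cancel in pairs. The result is 0 (by equality of mixed partials for smooth functions — Schwarz / Clairaut).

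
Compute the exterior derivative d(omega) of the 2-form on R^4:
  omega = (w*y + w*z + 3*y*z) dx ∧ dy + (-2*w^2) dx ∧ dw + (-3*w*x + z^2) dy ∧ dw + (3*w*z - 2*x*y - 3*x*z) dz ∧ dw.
d(omega) = (w + 3*y) dx ∧ dy ∧ dz + (-3*w + y + z) dx ∧ dy ∧ dw + (-2*x - 2*z) dy ∧ dz ∧ dw + (-2*y - 3*z) dx ∧ dz ∧ dw

For a 2-form omega = sum_{i<j} g_{ij} dx_i ∧ dx_j, the exterior derivative is
  d(omega) = sum_{i<j} d(g_{ij}) ∧ dx_i ∧ dx_j = sum_{i<j, k} (∂g_{ij}/∂x_k) dx_k ∧ dx_i ∧ dx_j.
Expand each term, using dx_k ∧ dx_i ∧ dx_j = sgn(permutation) dx_{(a)} ∧ dx_{(b)} ∧ dx_{(c)} with (a < b < c) sorted:
  d(w*y + w*z + 3*y*z) includes (∂/∂z)(w*y + w*z + 3*y*z) dz = (w + 3*y) dz, which multiplied by dx ∧ dy gives (w + 3*y) dx ∧ dy ∧ dz
  d(w*y + w*z + 3*y*z) includes (∂/∂w)(w*y + w*z + 3*y*z) dw = (y + z) dw, which multiplied by dx ∧ dy gives (y + z) dx ∧ dy ∧ dw
  d(-3*w*x + z^2) includes (∂/∂x)(-3*w*x + z^2) dx = (-3*w) dx, which multiplied by dy ∧ dw gives (-3*w) dx ∧ dy ∧ dw
  d(-3*w*x + z^2) includes (∂/∂z)(-3*w*x + z^2) dz = (2*z) dz, which multiplied by dy ∧ dw gives (-2*z) dy ∧ dz ∧ dw
  d(3*w*z - 2*x*y - 3*x*z) includes (∂/∂x)(3*w*z - 2*x*y - 3*x*z) dx = (-2*y - 3*z) dx, which multiplied by dz ∧ dw gives (-2*y - 3*z) dx ∧ dz ∧ dw
  d(3*w*z - 2*x*y - 3*x*z) includes (∂/∂y)(3*w*z - 2*x*y - 3*x*z) dy = (-2*x) dy, which multiplied by dz ∧ dw gives (-2*x) dy ∧ dz ∧ dw
Collecting like 3-forms: d(omega) = (w + 3*y) dx ∧ dy ∧ dz + (-3*w + y + z) dx ∧ dy ∧ dw + (-2*x - 2*z) dy ∧ dz ∧ dw + (-2*y - 3*z) dx ∧ dz ∧ dw.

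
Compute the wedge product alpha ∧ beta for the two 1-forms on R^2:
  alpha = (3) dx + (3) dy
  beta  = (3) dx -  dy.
alpha ∧ beta = (-12) dx ∧ dy

Distribute the wedge, using dx_i ∧ dx_j = -dx_j ∧ dx_i and dx_i ∧ dx_i = 0. For each pair (i, j) with i < j, the coefficient of dx_i ∧ dx_j in alpha ∧ beta is (alpha_i * beta_j - alpha_j * beta_i). Collecting: alpha ∧ beta = (-12) dx ∧ dy.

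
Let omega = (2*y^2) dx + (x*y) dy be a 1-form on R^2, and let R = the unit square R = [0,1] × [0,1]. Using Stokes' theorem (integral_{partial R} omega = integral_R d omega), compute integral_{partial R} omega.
integral_(partial R) omega = -3/2

Stokes: integral_partial_R omega = integral_R d omega with d omega = (∂Q/∂x - ∂P/∂y) dx ∧ dy.
  ∂Q/∂x = y
  ∂P/∂y = 4*y
  integrand = ∂Q/∂x - ∂P/∂y = -3*y.
Integrating over R: integral_0^1 integral_0^1 (-3*y) dx dy = -3/2.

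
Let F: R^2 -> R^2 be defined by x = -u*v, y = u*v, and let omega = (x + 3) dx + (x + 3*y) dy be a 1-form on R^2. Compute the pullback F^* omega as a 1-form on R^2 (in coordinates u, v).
F^* omega = (3*v*(u*v - 1)) du + (3*u*(u*v - 1)) dv

Using F^*(f dg) = (f ∘ F) d(g ∘ F), substitute each coordinate x_i by F_i(u, v) in f_i, and replace dx_i by d F_i = (∂F_i/∂u) du + (∂F_i/∂v) dv.
  For the x component: f_1(F) = -u*v + 3; d F_1 = (-v) du + (-u) dv
  For the y component: f_2(F) = 2*u*v; d F_2 = (v) du + (u) dv
Combining and collecting du, dv coefficients:
  coeff of du: 3*v*(u*v - 1)
  coeff of dv: 3*u*(u*v - 1)
F^* omega = (3*v*(u*v - 1)) du + (3*u*(u*v - 1)) dv.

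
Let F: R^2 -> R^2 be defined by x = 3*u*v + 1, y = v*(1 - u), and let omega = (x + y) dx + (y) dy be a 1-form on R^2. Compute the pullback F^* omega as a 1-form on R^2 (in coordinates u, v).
F^* omega = (v*(7*u*v + 2*v + 3)) du + (7*u^2*v + u*v + 3*u + v) dv

Using F^*(f dg) = (f ∘ F) d(g ∘ F), substitute each coordinate x_i by F_i(u, v) in f_i, and replace dx_i by d F_i = (∂F_i/∂u) du + (∂F_i/∂v) dv.
  For the x component: f_1(F) = 2*u*v + v + 1; d F_1 = (3*v) du + (3*u) dv
  For the y component: f_2(F) = v*(1 - u); d F_2 = (-v) du + (1 - u) dv
Combining and collecting du, dv coefficients:
  coeff of du: v*(7*u*v + 2*v + 3)
  coeff of dv: 7*u^2*v + u*v + 3*u + v
F^* omega = (v*(7*u*v + 2*v + 3)) du + (7*u^2*v + u*v + 3*u + v) dv.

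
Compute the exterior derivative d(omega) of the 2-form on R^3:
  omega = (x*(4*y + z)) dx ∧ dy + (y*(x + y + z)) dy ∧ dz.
d(omega) = (x + y) dx ∧ dy ∧ dz

For a 2-form omega = sum_{i<j} g_{ij} dx_i ∧ dx_j, the exterior derivative is
  d(omega) = sum_{i<j} d(g_{ij}) ∧ dx_i ∧ dx_j = sum_{i<j, k} (∂g_{ij}/∂x_k) dx_k ∧ dx_i ∧ dx_j.
Expand each term, using dx_k ∧ dx_i ∧ dx_j = sgn(permutation) dx_{(a)} ∧ dx_{(b)} ∧ dx_{(c)} with (a < b < c) sorted:
  d(x*(4*y + z)) includes (∂/∂z)(x*(4*y + z)) dz = (x) dz, which multiplied by dx ∧ dy gives (x) dx ∧ dy ∧ dz
  d(y*(x + y + z)) includes (∂/∂x)(y*(x + y + z)) dx = (y) dx, which multiplied by dy ∧ dz gives (y) dx ∧ dy ∧ dz
Collecting like 3-forms: d(omega) = (x + y) dx ∧ dy ∧ dz.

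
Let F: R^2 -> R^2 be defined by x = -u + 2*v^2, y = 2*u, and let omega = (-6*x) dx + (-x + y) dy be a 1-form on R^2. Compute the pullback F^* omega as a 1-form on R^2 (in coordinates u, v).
F^* omega = (8*v^2) du + (24*v*(u - 2*v^2)) dv

Using F^*(f dg) = (f ∘ F) d(g ∘ F), substitute each coordinate x_i by F_i(u, v) in f_i, and replace dx_i by d F_i = (∂F_i/∂u) du + (∂F_i/∂v) dv.
  For the x component: f_1(F) = 6*u - 12*v^2; d F_1 = (-1) du + (4*v) dv
  For the y component: f_2(F) = 3*u - 2*v^2; d F_2 = (2) du + (0) dv
Combining and collecting du, dv coefficients:
  coeff of du: 8*v^2
  coeff of dv: 24*v*(u - 2*v^2)
F^* omega = (8*v^2) du + (24*v*(u - 2*v^2)) dv.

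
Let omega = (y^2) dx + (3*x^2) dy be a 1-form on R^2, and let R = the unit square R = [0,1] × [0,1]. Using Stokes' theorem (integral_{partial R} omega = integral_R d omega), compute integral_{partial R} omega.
integral_(partial R) omega = 2

Stokes: integral_partial_R omega = integral_R d omega with d omega = (∂Q/∂x - ∂P/∂y) dx ∧ dy.
  ∂Q/∂x = 6*x
  ∂P/∂y = 2*y
  integrand = ∂Q/∂x - ∂P/∂y = 6*x - 2*y.
Integrating over R: integral_0^1 integral_0^1 (6*x - 2*y) dx dy = 2.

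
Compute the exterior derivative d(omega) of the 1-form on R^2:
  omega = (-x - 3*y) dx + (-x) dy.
d(omega) = (2) dx ∧ dy

For a 1-form omega = sum_i f_i dx_i, the exterior derivative is
  d(omega) = sum_{i < j} (∂f_j/∂x_i - ∂f_i/∂x_j) dx_i ∧ dx_j.
  coefficient of dx ∧ dy: ∂f_2/∂x - ∂f_1/∂y = ∂(-x)/∂x - ∂(-x - 3*y)/∂y = 2
Assembling: d(omega) = (2) dx ∧ dy.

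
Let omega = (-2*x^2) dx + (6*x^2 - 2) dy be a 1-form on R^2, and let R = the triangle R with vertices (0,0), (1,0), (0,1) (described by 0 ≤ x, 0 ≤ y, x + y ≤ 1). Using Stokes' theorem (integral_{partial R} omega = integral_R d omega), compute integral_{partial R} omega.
integral_(partial R) omega = 2

Stokes: integral_partial_R omega = integral_R d omega with d omega = (∂Q/∂x - ∂P/∂y) dx ∧ dy.
  ∂Q/∂x = 12*x
  ∂P/∂y = 0
  integrand = ∂Q/∂x - ∂P/∂y = 12*x.
Integrating over R: integral_0^1 integral_0^{1-x} (12*x) dy dx = 2.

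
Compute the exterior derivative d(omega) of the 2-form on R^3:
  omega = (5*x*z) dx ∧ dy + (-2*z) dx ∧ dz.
d(omega) = (5*x) dx ∧ dy ∧ dz

For a 2-form omega = sum_{i<j} g_{ij} dx_i ∧ dx_j, the exterior derivative is
  d(omega) = sum_{i<j} d(g_{ij}) ∧ dx_i ∧ dx_j = sum_{i<j, k} (∂g_{ij}/∂x_k) dx_k ∧ dx_i ∧ dx_j.
Expand each term, using dx_k ∧ dx_i ∧ dx_j = sgn(permutation) dx_{(a)} ∧ dx_{(b)} ∧ dx_{(c)} with (a < b < c) sorted:
  d(5*x*z) includes (∂/∂z)(5*x*z) dz = (5*x) dz, which multiplied by dx ∧ dy gives (5*x) dx ∧ dy ∧ dz
Collecting like 3-forms: d(omega) = (5*x) dx ∧ dy ∧ dz.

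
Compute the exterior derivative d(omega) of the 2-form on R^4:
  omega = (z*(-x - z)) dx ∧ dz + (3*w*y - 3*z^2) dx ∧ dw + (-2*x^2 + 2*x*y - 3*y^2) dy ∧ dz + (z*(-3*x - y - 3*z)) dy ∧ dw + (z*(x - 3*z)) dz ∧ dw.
d(omega) = (-3*w - 3*z) dx ∧ dy ∧ dw + (7*z) dx ∧ dz ∧ dw + (-4*x + 2*y) dx ∧ dy ∧ dz + (3*x + y + 6*z) dy ∧ dz ∧ dw

For a 2-form omega = sum_{i<j} g_{ij} dx_i ∧ dx_j, the exterior derivative is
  d(omega) = sum_{i<j} d(g_{ij}) ∧ dx_i ∧ dx_j = sum_{i<j, k} (∂g_{ij}/∂x_k) dx_k ∧ dx_i ∧ dx_j.
Expand each term, using dx_k ∧ dx_i ∧ dx_j = sgn(permutation) dx_{(a)} ∧ dx_{(b)} ∧ dx_{(c)} with (a < b < c) sorted:
  d(3*w*y - 3*z^2) includes (∂/∂y)(3*w*y - 3*z^2) dy = (3*w) dy, which multiplied by dx ∧ dw gives (-3*w) dx ∧ dy ∧ dw
  d(3*w*y - 3*z^2) includes (∂/∂z)(3*w*y - 3*z^2) dz = (-6*z) dz, which multiplied by dx ∧ dw gives (6*z) dx ∧ dz ∧ dw
  d(-2*x^2 + 2*x*y - 3*y^2) includes (∂/∂x)(-2*x^2 + 2*x*y - 3*y^2) dx = (-4*x + 2*y) dx, which multiplied by dy ∧ dz gives (-4*x + 2*y) dx ∧ dy ∧ dz
  d(z*(-3*x - y - 3*z)) includes (∂/∂x)(z*(-3*x - y - 3*z)) dx = (-3*z) dx, which multiplied by dy ∧ dw gives (-3*z) dx ∧ dy ∧ dw
  d(z*(-3*x - y - 3*z)) includes (∂/∂z)(z*(-3*x - y - 3*z)) dz = (-3*x - y - 6*z) dz, which multiplied by dy ∧ dw gives (3*x + y + 6*z) dy ∧ dz ∧ dw
  d(z*(x - 3*z)) includes (∂/∂x)(z*(x - 3*z)) dx = (z) dx, which multiplied by dz ∧ dw gives (z) dx ∧ dz ∧ dw
Collecting like 3-forms: d(omega) = (-3*w - 3*z) dx ∧ dy ∧ dw + (7*z) dx ∧ dz ∧ dw + (-4*x + 2*y) dx ∧ dy ∧ dz + (3*x + y + 6*z) dy ∧ dz ∧ dw.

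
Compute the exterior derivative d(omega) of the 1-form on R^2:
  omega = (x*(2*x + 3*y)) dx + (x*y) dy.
d(omega) = (-3*x + y) dx ∧ dy

For a 1-form omega = sum_i f_i dx_i, the exterior derivative is
  d(omega) = sum_{i < j} (∂f_j/∂x_i - ∂f_i/∂x_j) dx_i ∧ dx_j.
  coefficient of dx ∧ dy: ∂f_2/∂x - ∂f_1/∂y = ∂(x*y)/∂x - ∂(x*(2*x + 3*y))/∂y = -3*x + y
Assembling: d(omega) = (-3*x + y) dx ∧ dy.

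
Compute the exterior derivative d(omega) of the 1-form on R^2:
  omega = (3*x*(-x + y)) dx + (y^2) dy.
d(omega) = (-3*x) dx ∧ dy

For a 1-form omega = sum_i f_i dx_i, the exterior derivative is
  d(omega) = sum_{i < j} (∂f_j/∂x_i - ∂f_i/∂x_j) dx_i ∧ dx_j.
  coefficient of dx ∧ dy: ∂f_2/∂x - ∂f_1/∂y = ∂(y^2)/∂x - ∂(3*x*(-x + y))/∂y = -3*x
Assembling: d(omega) = (-3*x) dx ∧ dy.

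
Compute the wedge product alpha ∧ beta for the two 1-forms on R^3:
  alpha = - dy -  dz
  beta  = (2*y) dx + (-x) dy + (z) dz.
alpha ∧ beta = (2*y) dx ∧ dy + (-x - z) dy ∧ dz + (2*y) dx ∧ dz

Distribute the wedge, using dx_i ∧ dx_j = -dx_j ∧ dx_i and dx_i ∧ dx_i = 0. For each pair (i, j) with i < j, the coefficient of dx_i ∧ dx_j in alpha ∧ beta is (alpha_i * beta_j - alpha_j * beta_i). Collecting: alpha ∧ beta = (2*y) dx ∧ dy + (-x - z) dy ∧ dz + (2*y) dx ∧ dz.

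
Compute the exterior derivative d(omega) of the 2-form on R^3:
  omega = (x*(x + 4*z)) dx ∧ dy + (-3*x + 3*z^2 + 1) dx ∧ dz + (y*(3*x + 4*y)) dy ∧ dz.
d(omega) = (4*x + 3*y) dx ∧ dy ∧ dz

For a 2-form omega = sum_{i<j} g_{ij} dx_i ∧ dx_j, the exterior derivative is
  d(omega) = sum_{i<j} d(g_{ij}) ∧ dx_i ∧ dx_j = sum_{i<j, k} (∂g_{ij}/∂x_k) dx_k ∧ dx_i ∧ dx_j.
Expand each term, using dx_k ∧ dx_i ∧ dx_j = sgn(permutation) dx_{(a)} ∧ dx_{(b)} ∧ dx_{(c)} with (a < b < c) sorted:
  d(x*(x + 4*z)) includes (∂/∂z)(x*(x + 4*z)) dz = (4*x) dz, which multiplied by dx ∧ dy gives (4*x) dx ∧ dy ∧ dz
  d(y*(3*x + 4*y)) includes (∂/∂x)(y*(3*x + 4*y)) dx = (3*y) dx, which multiplied by dy ∧ dz gives (3*y) dx ∧ dy ∧ dz
Collecting like 3-forms: d(omega) = (4*x + 3*y) dx ∧ dy ∧ dz.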